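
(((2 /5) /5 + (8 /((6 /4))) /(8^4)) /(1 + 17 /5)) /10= 1561 /844800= 0.00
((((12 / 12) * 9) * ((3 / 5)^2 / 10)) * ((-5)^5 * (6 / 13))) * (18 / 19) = -109350 / 247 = -442.71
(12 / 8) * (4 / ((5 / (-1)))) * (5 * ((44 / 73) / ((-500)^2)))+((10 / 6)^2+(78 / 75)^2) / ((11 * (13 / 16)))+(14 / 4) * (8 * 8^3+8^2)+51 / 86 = 919140348008836 / 63123328125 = 14561.02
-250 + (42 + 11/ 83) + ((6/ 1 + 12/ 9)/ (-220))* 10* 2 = -51925/ 249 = -208.53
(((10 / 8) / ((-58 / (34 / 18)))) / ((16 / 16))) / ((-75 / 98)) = 833 / 15660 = 0.05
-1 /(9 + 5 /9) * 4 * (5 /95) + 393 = 321063 /817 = 392.98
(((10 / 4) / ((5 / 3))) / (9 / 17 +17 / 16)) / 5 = 408 / 2165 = 0.19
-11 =-11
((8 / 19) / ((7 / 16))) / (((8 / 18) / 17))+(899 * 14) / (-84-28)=-80399 / 1064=-75.56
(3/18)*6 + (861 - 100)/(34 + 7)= 802/41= 19.56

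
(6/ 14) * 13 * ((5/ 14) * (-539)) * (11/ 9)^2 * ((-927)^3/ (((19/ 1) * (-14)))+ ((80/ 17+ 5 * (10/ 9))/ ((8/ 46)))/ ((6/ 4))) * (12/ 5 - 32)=234088847900690497/ 1648269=142021021993.80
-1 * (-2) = 2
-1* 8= -8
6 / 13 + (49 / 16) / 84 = 1243 / 2496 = 0.50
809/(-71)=-809/71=-11.39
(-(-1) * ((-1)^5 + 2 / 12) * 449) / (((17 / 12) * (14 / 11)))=-24695 / 119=-207.52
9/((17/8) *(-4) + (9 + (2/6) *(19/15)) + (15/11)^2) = 98010/30293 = 3.24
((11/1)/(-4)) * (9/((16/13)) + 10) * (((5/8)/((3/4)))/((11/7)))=-9695/384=-25.25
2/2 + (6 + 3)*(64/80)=41/5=8.20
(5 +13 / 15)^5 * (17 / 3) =89714425856 / 2278125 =39380.82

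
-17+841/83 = -570/83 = -6.87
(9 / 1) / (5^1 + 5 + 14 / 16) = 24 / 29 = 0.83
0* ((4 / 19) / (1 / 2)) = 0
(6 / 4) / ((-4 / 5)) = -15 / 8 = -1.88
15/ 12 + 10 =45/ 4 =11.25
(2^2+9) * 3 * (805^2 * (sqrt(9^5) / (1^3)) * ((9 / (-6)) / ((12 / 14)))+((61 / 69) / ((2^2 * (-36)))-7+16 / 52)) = -35595166498525 / 3312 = -10747332879.99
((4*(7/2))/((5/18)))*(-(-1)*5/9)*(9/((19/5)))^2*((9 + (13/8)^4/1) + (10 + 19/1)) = 2611162575/369664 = 7063.61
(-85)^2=7225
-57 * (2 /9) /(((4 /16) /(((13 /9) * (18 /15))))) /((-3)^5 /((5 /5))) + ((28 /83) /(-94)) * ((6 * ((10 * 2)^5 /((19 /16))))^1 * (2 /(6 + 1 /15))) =-201550112062256 /10536386445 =-19128.96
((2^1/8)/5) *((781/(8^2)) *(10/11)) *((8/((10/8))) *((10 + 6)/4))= 71/5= 14.20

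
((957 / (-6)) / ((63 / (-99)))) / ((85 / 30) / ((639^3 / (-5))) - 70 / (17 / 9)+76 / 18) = -46693466699121 / 6117288837443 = -7.63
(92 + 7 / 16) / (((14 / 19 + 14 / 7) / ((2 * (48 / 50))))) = 84303 / 1300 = 64.85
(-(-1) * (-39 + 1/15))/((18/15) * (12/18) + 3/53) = -30952/681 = -45.45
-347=-347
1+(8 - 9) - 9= -9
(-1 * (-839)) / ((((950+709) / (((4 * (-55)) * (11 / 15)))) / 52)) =-21115952 / 4977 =-4242.71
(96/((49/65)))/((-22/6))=-18720/539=-34.73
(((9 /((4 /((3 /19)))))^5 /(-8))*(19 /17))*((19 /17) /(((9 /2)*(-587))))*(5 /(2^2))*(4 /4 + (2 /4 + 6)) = 119574225 /38128233250816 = 0.00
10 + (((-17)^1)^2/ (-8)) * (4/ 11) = -69/ 22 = -3.14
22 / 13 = 1.69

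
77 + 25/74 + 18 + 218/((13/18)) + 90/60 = 191767/481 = 398.68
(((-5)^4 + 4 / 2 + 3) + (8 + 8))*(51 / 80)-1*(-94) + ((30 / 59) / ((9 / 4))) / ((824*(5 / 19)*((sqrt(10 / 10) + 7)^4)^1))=188860325471 / 373370880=505.83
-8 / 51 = -0.16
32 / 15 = 2.13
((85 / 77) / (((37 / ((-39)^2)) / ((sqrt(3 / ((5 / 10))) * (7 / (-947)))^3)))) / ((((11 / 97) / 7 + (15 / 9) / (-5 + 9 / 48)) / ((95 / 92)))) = 282902481225 * sqrt(6) / 822473206881874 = 0.00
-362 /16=-22.62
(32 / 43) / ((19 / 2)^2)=128 / 15523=0.01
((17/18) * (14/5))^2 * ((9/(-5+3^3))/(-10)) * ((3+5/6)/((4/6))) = -325703/198000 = -1.64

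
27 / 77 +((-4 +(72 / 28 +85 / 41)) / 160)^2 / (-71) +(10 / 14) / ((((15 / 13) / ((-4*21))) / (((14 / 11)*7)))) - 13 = -31350945010387 / 65874113536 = -475.92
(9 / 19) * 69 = 621 / 19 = 32.68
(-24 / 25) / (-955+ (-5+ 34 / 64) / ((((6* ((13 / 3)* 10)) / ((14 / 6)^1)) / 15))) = 3072 / 3057925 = 0.00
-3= -3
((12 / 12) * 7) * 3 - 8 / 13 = 265 / 13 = 20.38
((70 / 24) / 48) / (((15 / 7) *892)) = 49 / 1541376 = 0.00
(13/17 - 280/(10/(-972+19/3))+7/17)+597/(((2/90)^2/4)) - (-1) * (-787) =247959595/51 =4861952.84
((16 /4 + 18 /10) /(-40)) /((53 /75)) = -0.21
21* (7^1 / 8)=147 / 8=18.38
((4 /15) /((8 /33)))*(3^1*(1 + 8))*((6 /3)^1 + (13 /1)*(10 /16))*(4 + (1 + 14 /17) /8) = 2766555 /2176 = 1271.39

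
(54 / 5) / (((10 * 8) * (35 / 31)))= 837 / 7000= 0.12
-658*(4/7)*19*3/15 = -1428.80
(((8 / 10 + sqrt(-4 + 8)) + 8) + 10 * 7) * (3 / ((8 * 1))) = 303 / 10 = 30.30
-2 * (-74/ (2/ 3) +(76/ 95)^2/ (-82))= 227566/ 1025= 222.02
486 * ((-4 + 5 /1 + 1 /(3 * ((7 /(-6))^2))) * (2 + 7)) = 266814 /49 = 5445.18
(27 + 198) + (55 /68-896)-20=-46933 /68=-690.19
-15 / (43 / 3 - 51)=9 / 22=0.41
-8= -8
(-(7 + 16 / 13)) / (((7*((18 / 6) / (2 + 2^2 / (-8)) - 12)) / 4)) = 0.47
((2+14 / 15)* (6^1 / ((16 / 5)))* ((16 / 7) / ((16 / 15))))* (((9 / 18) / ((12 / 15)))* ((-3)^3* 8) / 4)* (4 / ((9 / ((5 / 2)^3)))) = -309375 / 112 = -2762.28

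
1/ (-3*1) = -1/ 3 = -0.33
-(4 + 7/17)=-75/17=-4.41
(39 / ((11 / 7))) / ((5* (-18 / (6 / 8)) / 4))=-91 / 110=-0.83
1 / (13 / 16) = 16 / 13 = 1.23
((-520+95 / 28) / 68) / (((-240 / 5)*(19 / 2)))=14465 / 868224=0.02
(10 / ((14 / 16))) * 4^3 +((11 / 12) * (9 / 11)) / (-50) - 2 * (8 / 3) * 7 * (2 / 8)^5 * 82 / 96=1179573583 / 1612800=731.38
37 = 37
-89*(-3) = 267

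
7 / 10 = 0.70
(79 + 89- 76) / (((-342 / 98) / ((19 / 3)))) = -4508 / 27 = -166.96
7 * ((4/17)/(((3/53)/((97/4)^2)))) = 17111.47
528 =528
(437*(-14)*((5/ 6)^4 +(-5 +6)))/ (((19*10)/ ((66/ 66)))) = -309281/ 6480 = -47.73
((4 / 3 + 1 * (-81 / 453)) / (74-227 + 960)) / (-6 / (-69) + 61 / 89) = 1070581 / 577967751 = 0.00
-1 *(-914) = 914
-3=-3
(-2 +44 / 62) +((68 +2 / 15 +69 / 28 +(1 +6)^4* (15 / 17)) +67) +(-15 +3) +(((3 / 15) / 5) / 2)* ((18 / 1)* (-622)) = 2234335121 / 1106700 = 2018.92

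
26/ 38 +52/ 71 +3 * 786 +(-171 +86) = 3068188/ 1349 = 2274.42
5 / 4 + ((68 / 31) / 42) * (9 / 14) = 7799 / 6076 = 1.28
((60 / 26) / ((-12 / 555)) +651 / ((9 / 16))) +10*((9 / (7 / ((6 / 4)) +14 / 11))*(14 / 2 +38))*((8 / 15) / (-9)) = 3860963 / 3822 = 1010.19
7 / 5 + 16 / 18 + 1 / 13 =1384 / 585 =2.37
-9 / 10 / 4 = -9 / 40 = -0.22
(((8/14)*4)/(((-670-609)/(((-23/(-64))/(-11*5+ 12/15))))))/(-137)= -115/1329592124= -0.00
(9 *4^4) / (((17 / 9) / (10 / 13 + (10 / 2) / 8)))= 375840 / 221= 1700.63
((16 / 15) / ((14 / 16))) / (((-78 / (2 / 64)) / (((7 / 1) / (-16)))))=1 / 4680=0.00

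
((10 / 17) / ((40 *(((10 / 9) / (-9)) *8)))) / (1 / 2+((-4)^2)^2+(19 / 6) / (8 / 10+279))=-339957 / 5856584320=-0.00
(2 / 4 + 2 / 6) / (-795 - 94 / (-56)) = -0.00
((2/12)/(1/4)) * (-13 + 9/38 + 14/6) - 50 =-9739/171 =-56.95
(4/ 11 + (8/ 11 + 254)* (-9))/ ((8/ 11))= -12607/ 4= -3151.75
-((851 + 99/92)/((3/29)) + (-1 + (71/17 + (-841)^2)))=-3357224119/4692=-715520.91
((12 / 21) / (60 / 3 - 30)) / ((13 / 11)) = -22 / 455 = -0.05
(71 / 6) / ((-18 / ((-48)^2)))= -4544 / 3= -1514.67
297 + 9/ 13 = 3870/ 13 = 297.69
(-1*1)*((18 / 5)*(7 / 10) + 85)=-2188 / 25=-87.52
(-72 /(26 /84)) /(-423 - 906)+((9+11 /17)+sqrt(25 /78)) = 5 * sqrt(78) /78+961612 /97903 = 10.39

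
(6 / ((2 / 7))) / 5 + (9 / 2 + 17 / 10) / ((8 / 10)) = 239 / 20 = 11.95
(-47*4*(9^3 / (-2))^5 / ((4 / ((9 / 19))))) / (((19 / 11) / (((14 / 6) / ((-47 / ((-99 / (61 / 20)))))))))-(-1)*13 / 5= 117713107496815489709 / 880840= 133637331974950.60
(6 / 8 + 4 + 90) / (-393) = -0.24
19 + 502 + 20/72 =9383/18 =521.28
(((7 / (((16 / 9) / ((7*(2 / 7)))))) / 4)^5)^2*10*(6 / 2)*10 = 73869771891134313675 / 281474976710656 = 262438.15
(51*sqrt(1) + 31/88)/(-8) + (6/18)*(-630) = -152359/704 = -216.42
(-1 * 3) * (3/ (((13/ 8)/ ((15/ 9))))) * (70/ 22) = -4200/ 143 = -29.37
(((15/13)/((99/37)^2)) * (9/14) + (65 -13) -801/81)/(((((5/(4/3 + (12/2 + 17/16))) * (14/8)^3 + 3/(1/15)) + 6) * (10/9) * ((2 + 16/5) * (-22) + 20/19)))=-4928088197/796739169072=-0.01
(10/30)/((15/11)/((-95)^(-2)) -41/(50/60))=55/2022507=0.00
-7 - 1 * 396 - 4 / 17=-6855 / 17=-403.24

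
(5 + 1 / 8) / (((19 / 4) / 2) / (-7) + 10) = 287 / 541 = 0.53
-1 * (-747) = 747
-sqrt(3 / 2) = -sqrt(6) / 2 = -1.22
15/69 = 5/23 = 0.22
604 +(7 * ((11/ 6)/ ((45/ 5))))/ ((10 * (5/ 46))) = 817171/ 1350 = 605.31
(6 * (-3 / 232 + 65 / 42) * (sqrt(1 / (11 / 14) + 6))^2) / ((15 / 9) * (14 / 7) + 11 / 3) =149540 / 15631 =9.57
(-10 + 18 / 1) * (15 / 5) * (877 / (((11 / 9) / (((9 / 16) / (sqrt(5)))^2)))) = 1917999 / 1760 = 1089.77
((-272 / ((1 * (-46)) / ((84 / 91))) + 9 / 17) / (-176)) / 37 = -30435 / 33100496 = -0.00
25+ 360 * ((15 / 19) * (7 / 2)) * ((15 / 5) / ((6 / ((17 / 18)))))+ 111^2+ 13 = 243746 / 19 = 12828.74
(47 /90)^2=2209 /8100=0.27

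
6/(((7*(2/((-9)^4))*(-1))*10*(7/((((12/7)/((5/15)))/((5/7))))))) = -354294/1225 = -289.22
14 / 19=0.74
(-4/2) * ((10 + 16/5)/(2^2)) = -33/5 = -6.60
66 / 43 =1.53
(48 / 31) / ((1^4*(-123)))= -16 / 1271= -0.01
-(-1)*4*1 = 4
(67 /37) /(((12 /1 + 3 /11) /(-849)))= -208571 /1665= -125.27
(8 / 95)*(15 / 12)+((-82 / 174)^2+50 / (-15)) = -432293 / 143811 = -3.01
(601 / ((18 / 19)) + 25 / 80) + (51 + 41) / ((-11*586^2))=86309748271 / 135984816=634.70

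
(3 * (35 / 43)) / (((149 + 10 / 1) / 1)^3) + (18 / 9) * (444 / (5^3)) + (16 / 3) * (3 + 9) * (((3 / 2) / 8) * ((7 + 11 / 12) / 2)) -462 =-5868070764001 / 14403849750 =-407.40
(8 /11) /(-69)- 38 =-28850 /759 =-38.01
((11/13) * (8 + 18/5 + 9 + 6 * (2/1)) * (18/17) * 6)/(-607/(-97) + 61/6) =10245528/960245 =10.67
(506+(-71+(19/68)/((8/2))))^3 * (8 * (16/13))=127479494537863/157216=810855730.57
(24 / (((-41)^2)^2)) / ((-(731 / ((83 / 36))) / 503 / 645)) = -417490 / 48037937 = -0.01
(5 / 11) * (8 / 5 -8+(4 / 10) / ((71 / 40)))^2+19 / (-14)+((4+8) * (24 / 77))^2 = 29.96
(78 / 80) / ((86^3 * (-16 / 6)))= -117 / 203537920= -0.00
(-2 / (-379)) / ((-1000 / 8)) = -2 / 47375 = -0.00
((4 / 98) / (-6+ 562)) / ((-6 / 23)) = -0.00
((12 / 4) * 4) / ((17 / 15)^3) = 8.24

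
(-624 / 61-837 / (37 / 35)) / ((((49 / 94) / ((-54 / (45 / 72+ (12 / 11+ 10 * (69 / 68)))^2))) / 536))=11021687157802641408 / 34831929903337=316424.82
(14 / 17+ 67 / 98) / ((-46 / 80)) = -2.62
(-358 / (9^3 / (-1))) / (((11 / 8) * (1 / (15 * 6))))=28640 / 891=32.14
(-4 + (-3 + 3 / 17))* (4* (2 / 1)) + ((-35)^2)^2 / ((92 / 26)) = 331595437 / 782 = 424035.09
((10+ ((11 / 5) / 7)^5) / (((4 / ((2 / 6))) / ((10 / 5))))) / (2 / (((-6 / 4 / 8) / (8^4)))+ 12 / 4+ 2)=-525379801 / 13766718743750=-0.00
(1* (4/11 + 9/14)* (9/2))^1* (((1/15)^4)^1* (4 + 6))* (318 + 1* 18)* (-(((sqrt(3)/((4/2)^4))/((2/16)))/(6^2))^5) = -31* sqrt(3)/22170931200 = -0.00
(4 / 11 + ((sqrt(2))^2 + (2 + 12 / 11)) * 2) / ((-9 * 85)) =-116 / 8415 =-0.01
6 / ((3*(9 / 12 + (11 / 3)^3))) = 216 / 5405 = 0.04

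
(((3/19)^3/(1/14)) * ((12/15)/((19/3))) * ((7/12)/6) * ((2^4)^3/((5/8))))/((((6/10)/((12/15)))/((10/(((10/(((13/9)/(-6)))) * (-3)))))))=41746432/87966675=0.47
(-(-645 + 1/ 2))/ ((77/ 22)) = 184.14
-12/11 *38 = -456/11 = -41.45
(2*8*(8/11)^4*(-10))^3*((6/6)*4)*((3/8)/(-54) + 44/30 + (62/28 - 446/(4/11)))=86737119244588574310400/197720987733423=438684432.23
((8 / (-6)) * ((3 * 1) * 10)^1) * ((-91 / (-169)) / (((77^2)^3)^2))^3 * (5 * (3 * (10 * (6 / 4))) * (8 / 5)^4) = -294912 / 2625258343562519061059494281660535084626285132240268592005806974418095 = -0.00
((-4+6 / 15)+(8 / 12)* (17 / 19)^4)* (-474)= 979935592 / 651605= 1503.88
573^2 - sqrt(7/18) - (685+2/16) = 327643.25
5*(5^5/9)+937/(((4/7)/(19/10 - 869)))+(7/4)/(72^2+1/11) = -5830610094019/4105800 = -1420091.11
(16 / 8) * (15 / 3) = 10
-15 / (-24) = 5 / 8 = 0.62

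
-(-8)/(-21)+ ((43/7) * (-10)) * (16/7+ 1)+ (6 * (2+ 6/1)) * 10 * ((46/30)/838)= -12401098/61593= -201.34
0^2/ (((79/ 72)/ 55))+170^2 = 28900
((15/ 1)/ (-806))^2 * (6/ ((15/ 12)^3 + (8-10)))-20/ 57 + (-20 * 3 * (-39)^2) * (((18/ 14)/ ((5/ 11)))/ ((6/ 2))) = -5575853346968/ 64801191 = -86045.54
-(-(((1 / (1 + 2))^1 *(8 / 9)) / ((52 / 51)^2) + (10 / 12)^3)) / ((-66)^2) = 31529 / 159011424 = 0.00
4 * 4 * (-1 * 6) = -96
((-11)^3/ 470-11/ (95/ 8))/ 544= -33561/ 4857920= -0.01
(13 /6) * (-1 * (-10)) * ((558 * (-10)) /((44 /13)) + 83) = -1119430 /33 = -33922.12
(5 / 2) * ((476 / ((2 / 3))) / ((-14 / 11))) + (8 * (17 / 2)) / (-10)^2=-70091 / 50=-1401.82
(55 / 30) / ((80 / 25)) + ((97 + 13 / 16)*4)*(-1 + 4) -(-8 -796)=189919 / 96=1978.32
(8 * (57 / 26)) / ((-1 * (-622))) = 114 / 4043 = 0.03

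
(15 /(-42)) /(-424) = 5 /5936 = 0.00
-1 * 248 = -248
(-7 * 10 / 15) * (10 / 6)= -70 / 9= -7.78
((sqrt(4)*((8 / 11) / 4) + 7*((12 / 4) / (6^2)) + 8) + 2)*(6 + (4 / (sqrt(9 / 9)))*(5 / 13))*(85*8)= 24073700 / 429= 56115.85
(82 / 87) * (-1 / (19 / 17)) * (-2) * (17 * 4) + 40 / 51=1081656 / 9367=115.48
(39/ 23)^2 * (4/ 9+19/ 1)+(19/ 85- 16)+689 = 32785371/ 44965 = 729.13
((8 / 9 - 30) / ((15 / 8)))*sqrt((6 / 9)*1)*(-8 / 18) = 5.63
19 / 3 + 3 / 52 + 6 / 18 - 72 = -10183 / 156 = -65.28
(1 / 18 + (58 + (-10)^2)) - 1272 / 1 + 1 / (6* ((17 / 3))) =-170429 / 153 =-1113.92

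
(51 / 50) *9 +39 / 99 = 9.57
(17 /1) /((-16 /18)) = -153 /8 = -19.12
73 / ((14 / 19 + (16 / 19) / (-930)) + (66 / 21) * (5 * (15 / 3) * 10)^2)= 4514685 / 12148170514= 0.00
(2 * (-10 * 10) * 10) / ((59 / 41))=-82000 / 59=-1389.83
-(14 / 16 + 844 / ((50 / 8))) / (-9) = 9061 / 600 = 15.10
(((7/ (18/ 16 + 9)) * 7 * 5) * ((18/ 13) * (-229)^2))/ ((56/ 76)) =278986120/ 117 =2384496.75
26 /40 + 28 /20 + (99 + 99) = 4001 /20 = 200.05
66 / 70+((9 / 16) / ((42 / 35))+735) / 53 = 879693 / 59360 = 14.82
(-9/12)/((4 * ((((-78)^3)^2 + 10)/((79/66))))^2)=-6241/4712830525110642083700722688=-0.00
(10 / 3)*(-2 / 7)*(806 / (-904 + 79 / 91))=41912 / 49311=0.85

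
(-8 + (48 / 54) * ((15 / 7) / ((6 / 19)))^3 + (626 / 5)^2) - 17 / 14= 2460888949 / 154350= 15943.56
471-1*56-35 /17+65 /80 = 112541 /272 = 413.75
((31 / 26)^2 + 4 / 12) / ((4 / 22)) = 39149 / 4056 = 9.65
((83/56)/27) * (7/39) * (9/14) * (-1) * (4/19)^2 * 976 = -81008/295659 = -0.27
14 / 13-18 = -16.92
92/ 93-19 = -1675/ 93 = -18.01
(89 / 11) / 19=89 / 209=0.43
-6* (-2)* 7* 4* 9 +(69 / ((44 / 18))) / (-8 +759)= 49963149 / 16522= 3024.04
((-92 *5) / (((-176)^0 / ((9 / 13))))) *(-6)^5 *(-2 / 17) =-64385280 / 221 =-291336.11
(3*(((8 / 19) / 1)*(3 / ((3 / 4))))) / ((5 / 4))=384 / 95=4.04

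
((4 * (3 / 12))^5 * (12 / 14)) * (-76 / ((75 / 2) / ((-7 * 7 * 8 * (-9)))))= -153216 / 25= -6128.64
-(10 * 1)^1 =-10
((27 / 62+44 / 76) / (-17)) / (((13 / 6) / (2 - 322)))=1147200 / 130169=8.81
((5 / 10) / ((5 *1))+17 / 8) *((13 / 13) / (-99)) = -89 / 3960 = -0.02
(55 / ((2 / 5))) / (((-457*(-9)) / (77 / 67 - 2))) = -5225 / 183714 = -0.03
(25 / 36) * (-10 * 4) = -250 / 9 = -27.78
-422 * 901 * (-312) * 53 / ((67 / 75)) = 471551324400 / 67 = 7038079468.66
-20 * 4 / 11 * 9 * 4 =-2880 / 11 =-261.82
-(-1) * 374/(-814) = -17/37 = -0.46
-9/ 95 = -0.09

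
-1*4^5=-1024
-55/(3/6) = -110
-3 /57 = -1 /19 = -0.05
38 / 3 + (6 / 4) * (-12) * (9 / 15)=28 / 15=1.87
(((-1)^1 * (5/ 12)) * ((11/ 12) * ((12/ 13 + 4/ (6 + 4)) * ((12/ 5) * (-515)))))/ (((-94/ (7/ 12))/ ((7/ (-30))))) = 2387231/ 2639520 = 0.90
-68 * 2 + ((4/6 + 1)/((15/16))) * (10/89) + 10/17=-1841182/13617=-135.21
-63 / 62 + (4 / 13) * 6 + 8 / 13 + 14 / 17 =31089 / 13702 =2.27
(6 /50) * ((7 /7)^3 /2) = 3 /50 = 0.06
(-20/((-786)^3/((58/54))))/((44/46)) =3335/72109766916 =0.00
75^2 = 5625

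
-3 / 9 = -1 / 3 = -0.33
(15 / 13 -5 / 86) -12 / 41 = 36809 / 45838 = 0.80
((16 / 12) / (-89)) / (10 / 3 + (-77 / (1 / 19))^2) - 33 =-18858820633 / 571479413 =-33.00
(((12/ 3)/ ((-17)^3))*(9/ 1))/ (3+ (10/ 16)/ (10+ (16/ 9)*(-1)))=-7104/ 2982191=-0.00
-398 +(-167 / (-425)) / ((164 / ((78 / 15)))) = -69349329 / 174250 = -397.99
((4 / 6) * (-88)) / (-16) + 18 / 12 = 31 / 6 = 5.17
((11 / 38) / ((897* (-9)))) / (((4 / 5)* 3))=-55 / 3681288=-0.00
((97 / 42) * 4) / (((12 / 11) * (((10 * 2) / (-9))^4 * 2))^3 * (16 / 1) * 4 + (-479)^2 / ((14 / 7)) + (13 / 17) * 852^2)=30611442608873676 / 34163353150644112466351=0.00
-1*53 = -53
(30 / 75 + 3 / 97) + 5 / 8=1.06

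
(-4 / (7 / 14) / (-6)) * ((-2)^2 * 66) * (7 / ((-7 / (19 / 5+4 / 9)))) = -67232 / 45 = -1494.04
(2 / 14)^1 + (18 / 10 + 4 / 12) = 239 / 105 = 2.28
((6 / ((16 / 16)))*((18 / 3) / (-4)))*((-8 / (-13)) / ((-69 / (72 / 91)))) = 1728 / 27209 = 0.06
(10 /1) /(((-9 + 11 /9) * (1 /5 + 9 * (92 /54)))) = -135 /1631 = -0.08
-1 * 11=-11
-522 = -522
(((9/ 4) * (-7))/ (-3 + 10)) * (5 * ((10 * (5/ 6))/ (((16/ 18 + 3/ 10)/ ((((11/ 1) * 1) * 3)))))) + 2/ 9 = -5011447/ 1926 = -2602.00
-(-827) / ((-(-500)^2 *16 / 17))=-14059 / 4000000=-0.00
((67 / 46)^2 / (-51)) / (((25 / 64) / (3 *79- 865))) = 45105472 / 674475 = 66.87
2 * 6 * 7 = 84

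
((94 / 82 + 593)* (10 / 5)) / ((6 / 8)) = 64960 / 41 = 1584.39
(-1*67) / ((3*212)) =-67 / 636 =-0.11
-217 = -217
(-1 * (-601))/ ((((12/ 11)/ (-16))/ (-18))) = 158664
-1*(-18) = 18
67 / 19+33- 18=352 / 19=18.53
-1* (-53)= 53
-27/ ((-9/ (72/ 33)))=72/ 11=6.55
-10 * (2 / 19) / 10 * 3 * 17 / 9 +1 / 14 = -419 / 798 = -0.53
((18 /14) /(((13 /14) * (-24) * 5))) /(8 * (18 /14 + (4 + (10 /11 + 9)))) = -77 /811200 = -0.00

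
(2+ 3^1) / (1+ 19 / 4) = 20 / 23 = 0.87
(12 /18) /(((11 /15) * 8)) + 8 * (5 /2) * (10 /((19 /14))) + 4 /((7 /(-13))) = 819593 /5852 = 140.05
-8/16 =-1/2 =-0.50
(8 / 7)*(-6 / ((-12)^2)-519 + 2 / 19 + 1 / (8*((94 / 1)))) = -22243633 / 37506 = -593.07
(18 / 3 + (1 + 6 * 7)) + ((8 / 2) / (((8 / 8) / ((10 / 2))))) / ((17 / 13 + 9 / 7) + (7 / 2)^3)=1636509 / 33101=49.44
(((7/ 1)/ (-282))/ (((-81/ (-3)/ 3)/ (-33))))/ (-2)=-77/ 1692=-0.05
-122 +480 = 358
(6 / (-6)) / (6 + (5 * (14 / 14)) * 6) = -1 / 36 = -0.03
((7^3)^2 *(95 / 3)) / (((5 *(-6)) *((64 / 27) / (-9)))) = 60353937 / 128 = 471515.13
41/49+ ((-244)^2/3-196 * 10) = 2629267/147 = 17886.17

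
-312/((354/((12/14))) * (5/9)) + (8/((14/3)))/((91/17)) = -1.04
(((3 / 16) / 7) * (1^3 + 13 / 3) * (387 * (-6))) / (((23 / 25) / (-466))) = 27051300 / 161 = 168020.50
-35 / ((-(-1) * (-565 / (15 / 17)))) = 105 / 1921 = 0.05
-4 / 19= -0.21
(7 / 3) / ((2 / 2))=7 / 3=2.33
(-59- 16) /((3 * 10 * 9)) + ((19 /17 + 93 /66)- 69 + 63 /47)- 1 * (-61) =-4.41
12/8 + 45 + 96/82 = 3909/82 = 47.67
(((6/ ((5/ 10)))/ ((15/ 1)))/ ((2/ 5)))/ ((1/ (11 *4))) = 88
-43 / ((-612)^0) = -43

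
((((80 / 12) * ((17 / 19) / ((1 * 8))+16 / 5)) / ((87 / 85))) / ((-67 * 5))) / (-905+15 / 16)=114104 / 1602013215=0.00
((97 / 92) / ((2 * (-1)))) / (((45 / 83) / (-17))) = 136867 / 8280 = 16.53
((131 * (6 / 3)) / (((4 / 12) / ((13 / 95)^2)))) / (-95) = -132834 / 857375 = -0.15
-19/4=-4.75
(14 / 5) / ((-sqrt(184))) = -7 * sqrt(46) / 230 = -0.21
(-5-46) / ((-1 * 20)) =51 / 20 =2.55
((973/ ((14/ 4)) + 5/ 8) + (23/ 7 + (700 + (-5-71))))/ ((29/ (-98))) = -355117/ 116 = -3061.35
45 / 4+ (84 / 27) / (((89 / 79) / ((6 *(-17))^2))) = 10232293 / 356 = 28742.40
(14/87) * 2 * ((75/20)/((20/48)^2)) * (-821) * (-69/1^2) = 57102192/145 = 393808.22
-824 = -824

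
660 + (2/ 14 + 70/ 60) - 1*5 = 27565/ 42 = 656.31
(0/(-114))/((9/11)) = 0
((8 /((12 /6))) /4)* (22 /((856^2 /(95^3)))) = 9431125 /366368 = 25.74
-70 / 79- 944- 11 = -75515 / 79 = -955.89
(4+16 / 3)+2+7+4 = 67 / 3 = 22.33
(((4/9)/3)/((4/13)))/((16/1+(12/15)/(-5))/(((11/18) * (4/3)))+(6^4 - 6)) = 325/883872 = 0.00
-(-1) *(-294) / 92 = -147 / 46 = -3.20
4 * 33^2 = 4356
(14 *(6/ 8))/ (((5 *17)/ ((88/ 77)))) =12/ 85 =0.14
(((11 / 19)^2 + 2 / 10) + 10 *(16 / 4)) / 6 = 36583 / 5415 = 6.76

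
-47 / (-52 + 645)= -47 / 593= -0.08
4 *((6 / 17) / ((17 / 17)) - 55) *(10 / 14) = -156.13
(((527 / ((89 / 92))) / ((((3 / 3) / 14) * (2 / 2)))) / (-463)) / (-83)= 0.20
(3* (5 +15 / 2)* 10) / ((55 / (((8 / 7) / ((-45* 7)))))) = -40 / 1617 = -0.02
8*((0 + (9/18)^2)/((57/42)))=28/19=1.47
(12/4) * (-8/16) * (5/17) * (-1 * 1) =15/34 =0.44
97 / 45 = 2.16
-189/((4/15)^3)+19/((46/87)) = -14618229/1472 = -9930.86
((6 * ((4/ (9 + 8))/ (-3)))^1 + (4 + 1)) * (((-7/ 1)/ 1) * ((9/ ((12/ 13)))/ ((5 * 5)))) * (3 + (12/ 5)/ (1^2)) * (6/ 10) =-1702701/ 42500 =-40.06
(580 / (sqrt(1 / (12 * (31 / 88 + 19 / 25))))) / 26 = 29 * sqrt(161502) / 143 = 81.50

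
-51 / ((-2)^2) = -51 / 4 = -12.75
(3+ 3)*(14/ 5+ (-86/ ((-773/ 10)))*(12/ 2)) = 56.85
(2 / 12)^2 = 0.03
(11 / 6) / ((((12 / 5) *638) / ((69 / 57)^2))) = 2645 / 1507536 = 0.00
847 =847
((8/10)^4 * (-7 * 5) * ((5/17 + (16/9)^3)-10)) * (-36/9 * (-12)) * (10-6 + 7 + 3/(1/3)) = 5809291264/103275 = 56250.70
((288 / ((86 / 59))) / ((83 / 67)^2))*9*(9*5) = 15446110320 / 296227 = 52142.82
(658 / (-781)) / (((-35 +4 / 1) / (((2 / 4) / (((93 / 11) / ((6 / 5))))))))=658 / 341155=0.00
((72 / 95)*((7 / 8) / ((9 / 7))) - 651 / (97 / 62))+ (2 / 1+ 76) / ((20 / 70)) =-1313942 / 9215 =-142.59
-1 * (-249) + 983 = 1232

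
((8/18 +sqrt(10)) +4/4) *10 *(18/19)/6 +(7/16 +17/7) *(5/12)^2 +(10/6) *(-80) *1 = -13335415/102144 +30 *sqrt(10)/19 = -125.56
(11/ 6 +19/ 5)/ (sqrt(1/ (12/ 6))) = 169*sqrt(2)/ 30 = 7.97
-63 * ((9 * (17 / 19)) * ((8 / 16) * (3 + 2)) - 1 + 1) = -48195 / 38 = -1268.29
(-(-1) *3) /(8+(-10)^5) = -0.00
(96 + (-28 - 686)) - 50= -668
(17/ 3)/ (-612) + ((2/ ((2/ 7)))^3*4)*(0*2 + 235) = 34821359/ 108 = 322419.99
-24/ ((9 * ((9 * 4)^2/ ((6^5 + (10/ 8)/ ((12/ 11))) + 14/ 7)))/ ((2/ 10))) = -373399/ 116640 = -3.20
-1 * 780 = -780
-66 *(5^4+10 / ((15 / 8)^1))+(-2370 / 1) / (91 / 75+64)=-203653132 / 4891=-41638.34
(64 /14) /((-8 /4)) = -16 /7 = -2.29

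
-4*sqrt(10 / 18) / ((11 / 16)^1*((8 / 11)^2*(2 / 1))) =-11*sqrt(5) / 6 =-4.10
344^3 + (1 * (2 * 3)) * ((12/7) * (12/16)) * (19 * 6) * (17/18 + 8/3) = 284975318/7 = 40710759.71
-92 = -92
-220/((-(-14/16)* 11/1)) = -160/7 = -22.86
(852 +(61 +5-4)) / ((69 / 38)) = 34732 / 69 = 503.36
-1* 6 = -6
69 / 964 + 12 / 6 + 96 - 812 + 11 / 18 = -6188741 / 8676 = -713.32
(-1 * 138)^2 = 19044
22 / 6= 11 / 3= 3.67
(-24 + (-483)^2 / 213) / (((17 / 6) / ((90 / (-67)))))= -41071860 / 80869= -507.88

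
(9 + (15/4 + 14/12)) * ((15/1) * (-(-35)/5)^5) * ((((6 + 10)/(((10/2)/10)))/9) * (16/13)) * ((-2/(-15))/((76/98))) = 17604055168/6669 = 2639684.39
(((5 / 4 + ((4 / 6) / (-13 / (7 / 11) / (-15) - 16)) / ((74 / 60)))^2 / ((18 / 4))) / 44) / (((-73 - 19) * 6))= -76145643025 / 5655557650634496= -0.00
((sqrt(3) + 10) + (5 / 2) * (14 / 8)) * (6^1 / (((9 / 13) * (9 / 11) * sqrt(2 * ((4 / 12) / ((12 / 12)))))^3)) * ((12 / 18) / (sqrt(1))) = 2924207 * sqrt(2) / 59049 + 336283805 * sqrt(6) / 1417176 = 651.28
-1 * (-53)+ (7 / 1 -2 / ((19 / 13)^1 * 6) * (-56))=4148 / 57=72.77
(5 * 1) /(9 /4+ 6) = 20 /33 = 0.61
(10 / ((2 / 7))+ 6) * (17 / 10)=697 / 10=69.70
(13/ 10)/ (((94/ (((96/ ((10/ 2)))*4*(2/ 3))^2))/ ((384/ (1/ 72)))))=5888802816/ 5875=1002349.42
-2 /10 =-1 /5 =-0.20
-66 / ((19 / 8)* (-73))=0.38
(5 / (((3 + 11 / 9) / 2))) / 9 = 5 / 19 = 0.26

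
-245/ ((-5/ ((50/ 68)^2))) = 30625/ 1156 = 26.49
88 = 88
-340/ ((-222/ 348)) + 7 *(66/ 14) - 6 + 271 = 30746/ 37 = 830.97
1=1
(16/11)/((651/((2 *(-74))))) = -0.33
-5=-5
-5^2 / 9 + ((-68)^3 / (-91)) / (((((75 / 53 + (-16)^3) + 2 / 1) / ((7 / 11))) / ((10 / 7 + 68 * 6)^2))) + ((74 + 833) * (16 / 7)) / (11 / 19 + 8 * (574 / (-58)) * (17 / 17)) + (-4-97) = -90193.75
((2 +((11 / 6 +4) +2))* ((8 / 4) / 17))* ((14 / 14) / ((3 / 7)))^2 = 2891 / 459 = 6.30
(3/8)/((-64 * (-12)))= 1/2048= 0.00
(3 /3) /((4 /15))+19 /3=121 /12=10.08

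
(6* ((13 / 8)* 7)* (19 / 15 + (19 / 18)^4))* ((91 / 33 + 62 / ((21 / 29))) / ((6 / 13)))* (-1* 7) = -2119572266539 / 9237888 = -229443.38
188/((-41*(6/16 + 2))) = -1504/779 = -1.93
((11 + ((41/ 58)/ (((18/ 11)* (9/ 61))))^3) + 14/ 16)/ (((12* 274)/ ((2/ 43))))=30672440291071/ 58640719878266112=0.00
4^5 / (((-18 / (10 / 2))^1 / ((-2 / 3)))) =5120 / 27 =189.63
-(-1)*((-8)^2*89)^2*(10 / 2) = 162222080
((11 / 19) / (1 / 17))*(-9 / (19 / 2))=-9.32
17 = 17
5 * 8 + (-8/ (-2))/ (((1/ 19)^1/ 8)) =648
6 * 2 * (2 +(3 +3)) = 96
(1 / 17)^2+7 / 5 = 2028 / 1445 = 1.40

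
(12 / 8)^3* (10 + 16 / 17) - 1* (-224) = 17743 / 68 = 260.93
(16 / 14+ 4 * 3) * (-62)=-814.86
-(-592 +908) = -316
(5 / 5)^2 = 1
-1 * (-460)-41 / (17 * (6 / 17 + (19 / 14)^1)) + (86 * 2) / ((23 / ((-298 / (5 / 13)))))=-249731206 / 46805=-5335.57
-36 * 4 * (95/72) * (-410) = 77900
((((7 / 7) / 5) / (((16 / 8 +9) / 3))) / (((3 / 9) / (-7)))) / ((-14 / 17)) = 153 / 110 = 1.39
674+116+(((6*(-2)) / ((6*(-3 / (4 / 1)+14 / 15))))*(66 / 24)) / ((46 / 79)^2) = 742205 / 1058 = 701.52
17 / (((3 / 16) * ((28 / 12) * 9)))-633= -39607 / 63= -628.68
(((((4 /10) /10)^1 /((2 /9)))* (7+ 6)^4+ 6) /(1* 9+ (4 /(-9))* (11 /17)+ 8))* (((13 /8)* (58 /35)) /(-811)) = -1.02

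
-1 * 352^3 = -43614208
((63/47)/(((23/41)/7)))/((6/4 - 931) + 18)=-36162/1970663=-0.02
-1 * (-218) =218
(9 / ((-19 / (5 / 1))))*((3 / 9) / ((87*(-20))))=1 / 2204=0.00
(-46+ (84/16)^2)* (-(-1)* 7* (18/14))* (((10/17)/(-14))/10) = 2655/3808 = 0.70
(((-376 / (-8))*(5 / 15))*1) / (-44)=-47 / 132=-0.36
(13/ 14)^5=371293/ 537824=0.69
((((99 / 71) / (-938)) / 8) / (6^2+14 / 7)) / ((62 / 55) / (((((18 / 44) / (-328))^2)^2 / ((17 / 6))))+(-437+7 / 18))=-9743085 / 2629897357808139225143344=-0.00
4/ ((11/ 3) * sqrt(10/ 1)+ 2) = -36/ 587+ 66 * sqrt(10)/ 587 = 0.29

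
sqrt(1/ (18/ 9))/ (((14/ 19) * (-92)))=-19 * sqrt(2)/ 2576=-0.01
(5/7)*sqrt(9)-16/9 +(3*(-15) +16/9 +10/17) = -5030/119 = -42.27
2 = 2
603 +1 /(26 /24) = 7851 /13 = 603.92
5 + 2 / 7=37 / 7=5.29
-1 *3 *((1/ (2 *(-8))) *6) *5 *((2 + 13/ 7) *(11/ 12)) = 4455/ 224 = 19.89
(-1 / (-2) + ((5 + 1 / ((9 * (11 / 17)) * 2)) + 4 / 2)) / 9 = 751 / 891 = 0.84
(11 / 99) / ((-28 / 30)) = -5 / 42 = -0.12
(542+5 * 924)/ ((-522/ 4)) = -356/ 9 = -39.56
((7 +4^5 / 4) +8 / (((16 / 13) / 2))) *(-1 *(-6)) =1656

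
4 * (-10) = -40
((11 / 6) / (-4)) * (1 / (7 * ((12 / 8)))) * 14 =-11 / 18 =-0.61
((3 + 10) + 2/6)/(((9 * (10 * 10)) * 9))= 2/1215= 0.00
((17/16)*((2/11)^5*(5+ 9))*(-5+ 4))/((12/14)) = -1666/483153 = -0.00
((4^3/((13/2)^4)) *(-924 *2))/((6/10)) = -3153920/28561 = -110.43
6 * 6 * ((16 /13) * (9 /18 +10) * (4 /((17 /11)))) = 266112 /221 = 1204.13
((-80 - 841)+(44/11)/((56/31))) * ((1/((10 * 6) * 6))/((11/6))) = -12863/9240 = -1.39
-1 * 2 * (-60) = 120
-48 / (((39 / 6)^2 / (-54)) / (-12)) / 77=-124416 / 13013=-9.56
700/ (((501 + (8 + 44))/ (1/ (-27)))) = -100/ 2133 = -0.05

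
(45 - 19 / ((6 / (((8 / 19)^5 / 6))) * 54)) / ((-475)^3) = -1425056039 / 3393919259015625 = -0.00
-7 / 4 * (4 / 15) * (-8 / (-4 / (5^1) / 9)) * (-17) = 714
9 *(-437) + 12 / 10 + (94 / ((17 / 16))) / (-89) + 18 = -29615417 / 7565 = -3914.79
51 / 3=17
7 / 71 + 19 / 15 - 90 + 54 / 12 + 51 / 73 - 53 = -21214451 / 155490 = -136.44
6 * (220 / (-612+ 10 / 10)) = -1320 / 611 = -2.16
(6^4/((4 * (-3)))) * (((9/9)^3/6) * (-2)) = 36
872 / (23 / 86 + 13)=74992 / 1141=65.72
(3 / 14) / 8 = 3 / 112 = 0.03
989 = 989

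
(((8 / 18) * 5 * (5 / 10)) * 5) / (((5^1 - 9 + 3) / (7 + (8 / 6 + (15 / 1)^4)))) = -7595000 / 27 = -281296.30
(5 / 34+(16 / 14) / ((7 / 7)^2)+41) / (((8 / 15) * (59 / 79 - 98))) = -3975675 / 4876144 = -0.82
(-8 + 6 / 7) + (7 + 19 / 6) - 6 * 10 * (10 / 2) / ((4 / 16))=-50273 / 42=-1196.98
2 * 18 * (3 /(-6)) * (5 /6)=-15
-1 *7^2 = -49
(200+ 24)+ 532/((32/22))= 2359/4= 589.75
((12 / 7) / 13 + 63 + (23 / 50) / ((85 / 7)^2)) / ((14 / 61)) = 126604512227 / 460232500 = 275.09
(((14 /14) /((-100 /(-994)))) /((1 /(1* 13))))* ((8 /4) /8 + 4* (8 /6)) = 432887 /600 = 721.48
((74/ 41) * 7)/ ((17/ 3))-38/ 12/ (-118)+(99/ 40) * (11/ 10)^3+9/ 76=531531445459/ 93760440000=5.67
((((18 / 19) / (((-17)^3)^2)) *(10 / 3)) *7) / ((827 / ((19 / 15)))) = 0.00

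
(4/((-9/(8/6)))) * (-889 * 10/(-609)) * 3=-25.95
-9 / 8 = -1.12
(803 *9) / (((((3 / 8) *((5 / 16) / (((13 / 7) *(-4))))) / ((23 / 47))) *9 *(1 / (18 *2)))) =-1475155968 / 1645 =-896751.35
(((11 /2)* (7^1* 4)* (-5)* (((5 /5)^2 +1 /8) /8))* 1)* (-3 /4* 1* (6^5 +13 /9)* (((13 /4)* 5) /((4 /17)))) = 43620811.12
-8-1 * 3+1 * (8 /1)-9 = -12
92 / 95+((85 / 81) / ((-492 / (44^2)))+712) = 670905616 / 946485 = 708.84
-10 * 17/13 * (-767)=10030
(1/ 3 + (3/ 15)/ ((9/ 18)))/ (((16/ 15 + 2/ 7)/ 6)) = 231/ 71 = 3.25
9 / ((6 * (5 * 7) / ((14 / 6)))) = 1 / 10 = 0.10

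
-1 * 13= -13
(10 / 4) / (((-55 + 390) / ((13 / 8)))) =13 / 1072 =0.01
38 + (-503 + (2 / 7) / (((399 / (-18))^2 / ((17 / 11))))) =-633353421 / 1362053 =-465.00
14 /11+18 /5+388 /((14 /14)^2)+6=398.87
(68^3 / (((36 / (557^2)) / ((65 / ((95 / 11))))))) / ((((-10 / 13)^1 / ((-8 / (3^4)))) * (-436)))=-45337391255728 / 7548795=-6005911.04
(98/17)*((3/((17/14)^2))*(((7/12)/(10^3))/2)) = 16807/4913000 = 0.00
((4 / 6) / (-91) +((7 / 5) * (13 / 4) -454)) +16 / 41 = -100528157 / 223860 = -449.07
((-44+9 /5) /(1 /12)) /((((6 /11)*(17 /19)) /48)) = -4233504 /85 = -49805.93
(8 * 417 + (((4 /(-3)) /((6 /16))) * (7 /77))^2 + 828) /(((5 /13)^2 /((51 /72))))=29313497681 /1470150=19939.12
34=34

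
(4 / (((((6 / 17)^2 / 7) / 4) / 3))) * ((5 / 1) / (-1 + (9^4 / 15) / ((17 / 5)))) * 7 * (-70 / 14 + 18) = 894166 / 93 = 9614.69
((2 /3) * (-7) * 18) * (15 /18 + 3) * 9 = -2898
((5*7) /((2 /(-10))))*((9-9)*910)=0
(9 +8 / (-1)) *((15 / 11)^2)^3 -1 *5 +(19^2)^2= 230874133901 / 1771561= 130322.43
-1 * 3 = -3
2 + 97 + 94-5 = 188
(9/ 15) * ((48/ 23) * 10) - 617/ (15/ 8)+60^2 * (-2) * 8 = -19981208/ 345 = -57916.54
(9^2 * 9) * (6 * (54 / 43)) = 236196 / 43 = 5492.93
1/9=0.11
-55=-55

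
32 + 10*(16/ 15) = 128/ 3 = 42.67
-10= -10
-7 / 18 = -0.39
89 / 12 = 7.42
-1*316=-316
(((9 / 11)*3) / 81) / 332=1 / 10956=0.00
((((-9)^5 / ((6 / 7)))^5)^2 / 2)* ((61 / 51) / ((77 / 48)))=897580778574226546397465000000000000000000000000.00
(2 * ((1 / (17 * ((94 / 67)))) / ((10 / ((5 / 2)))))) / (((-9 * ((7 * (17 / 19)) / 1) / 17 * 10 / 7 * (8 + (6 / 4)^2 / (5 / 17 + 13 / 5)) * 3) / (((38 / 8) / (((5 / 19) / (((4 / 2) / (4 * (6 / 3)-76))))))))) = 18841673 / 211169467800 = 0.00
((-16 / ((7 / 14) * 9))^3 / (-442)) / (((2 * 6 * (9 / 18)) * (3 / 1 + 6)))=8192 / 4349943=0.00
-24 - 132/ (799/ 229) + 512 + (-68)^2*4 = 15137988/ 799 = 18946.17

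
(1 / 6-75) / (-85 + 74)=449 / 66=6.80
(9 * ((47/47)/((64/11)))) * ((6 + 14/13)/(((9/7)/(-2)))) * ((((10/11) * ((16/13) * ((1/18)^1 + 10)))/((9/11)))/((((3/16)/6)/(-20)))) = 2051526400/13689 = 149866.78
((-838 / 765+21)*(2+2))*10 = 121816 / 153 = 796.18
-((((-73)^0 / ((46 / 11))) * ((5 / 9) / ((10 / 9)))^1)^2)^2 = -14641 / 71639296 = -0.00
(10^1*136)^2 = 1849600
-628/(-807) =628/807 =0.78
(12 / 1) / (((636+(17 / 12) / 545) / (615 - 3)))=48029760 / 4159457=11.55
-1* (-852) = 852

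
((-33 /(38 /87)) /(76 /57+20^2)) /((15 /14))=-2871 /16340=-0.18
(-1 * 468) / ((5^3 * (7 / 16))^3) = -1916928 / 669921875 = -0.00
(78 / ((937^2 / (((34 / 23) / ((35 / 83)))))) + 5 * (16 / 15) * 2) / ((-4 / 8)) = -45234283576 / 2120295135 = -21.33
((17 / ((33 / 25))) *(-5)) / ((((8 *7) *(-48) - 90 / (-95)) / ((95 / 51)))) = 225625 / 5054346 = 0.04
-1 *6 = -6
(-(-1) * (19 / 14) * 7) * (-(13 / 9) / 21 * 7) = -247 / 54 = -4.57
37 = 37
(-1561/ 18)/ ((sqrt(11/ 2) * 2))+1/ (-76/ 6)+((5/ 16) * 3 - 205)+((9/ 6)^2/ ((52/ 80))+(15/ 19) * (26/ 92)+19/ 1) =-16493697/ 90896 - 1561 * sqrt(22)/ 396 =-199.95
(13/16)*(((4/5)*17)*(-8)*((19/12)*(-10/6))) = 4199/18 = 233.28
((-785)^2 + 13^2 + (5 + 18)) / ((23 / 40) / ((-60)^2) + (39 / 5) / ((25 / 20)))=88764048000 / 898583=98782.25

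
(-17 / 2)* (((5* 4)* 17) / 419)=-2890 / 419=-6.90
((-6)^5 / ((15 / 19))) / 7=-49248 / 35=-1407.09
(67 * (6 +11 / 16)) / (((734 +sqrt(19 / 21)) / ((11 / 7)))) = 86823759 / 90510856 - 78859 * sqrt(399) / 1267151984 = 0.96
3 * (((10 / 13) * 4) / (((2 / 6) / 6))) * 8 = 17280 / 13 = 1329.23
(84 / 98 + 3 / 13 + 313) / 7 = 28582 / 637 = 44.87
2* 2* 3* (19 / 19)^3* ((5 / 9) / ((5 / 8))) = 10.67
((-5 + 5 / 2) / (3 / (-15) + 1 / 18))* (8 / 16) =225 / 26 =8.65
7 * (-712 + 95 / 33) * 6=-327614 / 11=-29783.09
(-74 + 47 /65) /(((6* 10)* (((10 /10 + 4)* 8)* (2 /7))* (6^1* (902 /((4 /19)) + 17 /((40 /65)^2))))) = -4763 /1157802750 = -0.00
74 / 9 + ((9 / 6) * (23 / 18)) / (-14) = 4075 / 504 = 8.09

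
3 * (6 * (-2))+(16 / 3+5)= -77 / 3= -25.67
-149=-149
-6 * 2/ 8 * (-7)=21/ 2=10.50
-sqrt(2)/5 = -0.28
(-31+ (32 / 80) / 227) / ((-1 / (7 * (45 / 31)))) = 2216529 / 7037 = 314.98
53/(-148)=-53/148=-0.36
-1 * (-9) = 9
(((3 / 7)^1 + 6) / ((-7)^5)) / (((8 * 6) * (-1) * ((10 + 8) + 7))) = 3 / 9411920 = 0.00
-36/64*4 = -9/4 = -2.25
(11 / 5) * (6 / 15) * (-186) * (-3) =12276 / 25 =491.04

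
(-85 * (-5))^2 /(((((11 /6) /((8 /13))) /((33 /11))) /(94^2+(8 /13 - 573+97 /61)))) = 170477551080000 /113399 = 1503342631.59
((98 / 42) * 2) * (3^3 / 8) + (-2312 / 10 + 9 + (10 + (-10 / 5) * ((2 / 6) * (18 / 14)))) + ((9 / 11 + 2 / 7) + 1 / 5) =-60369 / 308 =-196.00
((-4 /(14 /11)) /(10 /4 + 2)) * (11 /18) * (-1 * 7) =242 /81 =2.99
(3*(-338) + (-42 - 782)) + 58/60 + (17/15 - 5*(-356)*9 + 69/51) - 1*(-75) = 2424277/170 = 14260.45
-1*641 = -641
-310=-310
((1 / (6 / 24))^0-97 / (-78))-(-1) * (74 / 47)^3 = 6.15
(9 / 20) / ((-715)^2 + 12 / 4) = 9 / 10224560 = 0.00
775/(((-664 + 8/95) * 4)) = -73625/252288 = -0.29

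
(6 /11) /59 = 6 /649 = 0.01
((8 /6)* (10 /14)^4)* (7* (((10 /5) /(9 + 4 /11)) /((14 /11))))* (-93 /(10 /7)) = -937750 /35329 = -26.54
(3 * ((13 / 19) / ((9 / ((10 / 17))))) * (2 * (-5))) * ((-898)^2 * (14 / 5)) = -3029216.26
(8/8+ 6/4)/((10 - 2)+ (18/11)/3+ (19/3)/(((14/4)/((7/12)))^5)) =641520/2193041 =0.29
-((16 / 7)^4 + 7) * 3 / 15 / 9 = -82343 / 108045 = -0.76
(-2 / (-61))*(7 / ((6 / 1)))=7 / 183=0.04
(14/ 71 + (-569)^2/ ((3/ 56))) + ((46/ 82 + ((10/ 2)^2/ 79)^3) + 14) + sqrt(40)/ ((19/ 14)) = 28* sqrt(10)/ 19 + 26021786057270426/ 4305709587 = 6043558.12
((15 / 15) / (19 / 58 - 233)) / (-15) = 58 / 202425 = 0.00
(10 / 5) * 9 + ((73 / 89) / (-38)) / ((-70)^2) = 298292327 / 16571800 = 18.00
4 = 4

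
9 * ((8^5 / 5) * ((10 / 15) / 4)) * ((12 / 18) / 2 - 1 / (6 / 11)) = -14745.60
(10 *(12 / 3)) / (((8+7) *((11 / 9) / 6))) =144 / 11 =13.09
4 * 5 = 20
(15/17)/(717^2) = 5/2913171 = 0.00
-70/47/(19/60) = -4200/893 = -4.70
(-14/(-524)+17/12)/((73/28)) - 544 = -15590933/28689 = -543.45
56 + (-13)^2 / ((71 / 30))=9046 / 71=127.41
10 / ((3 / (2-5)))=-10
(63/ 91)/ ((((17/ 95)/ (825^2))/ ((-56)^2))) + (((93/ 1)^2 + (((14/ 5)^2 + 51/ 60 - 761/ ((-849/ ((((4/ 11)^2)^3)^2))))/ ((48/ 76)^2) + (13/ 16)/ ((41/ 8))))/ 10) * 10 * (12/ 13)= 239240940866794051579852410842117/ 28971920752472597842800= 8257683117.07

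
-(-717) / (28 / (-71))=-50907 / 28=-1818.11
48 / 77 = 0.62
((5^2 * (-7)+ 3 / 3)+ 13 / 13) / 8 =-173 / 8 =-21.62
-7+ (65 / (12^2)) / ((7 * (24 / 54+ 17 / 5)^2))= -23449711 / 3352048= -7.00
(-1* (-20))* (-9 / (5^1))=-36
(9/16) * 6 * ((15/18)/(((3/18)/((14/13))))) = 18.17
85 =85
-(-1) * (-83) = -83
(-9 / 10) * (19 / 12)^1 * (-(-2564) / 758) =-36537 / 7580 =-4.82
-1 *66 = -66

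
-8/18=-4/9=-0.44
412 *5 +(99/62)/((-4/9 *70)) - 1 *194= 1865.95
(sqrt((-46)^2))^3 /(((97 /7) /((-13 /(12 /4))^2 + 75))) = 575061088 /873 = 658718.31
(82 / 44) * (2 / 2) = 41 / 22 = 1.86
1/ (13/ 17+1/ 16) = 272/ 225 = 1.21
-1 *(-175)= 175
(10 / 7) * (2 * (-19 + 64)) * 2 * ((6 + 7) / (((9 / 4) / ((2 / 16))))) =185.71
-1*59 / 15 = -59 / 15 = -3.93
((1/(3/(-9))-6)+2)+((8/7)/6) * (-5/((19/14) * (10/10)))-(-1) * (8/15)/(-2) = -757/95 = -7.97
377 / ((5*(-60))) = -377 / 300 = -1.26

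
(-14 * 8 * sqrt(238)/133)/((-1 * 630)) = 0.02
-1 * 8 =-8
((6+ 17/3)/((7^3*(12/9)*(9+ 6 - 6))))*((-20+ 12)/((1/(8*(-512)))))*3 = 40960/147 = 278.64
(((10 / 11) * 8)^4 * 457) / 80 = 233984000 / 14641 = 15981.42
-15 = -15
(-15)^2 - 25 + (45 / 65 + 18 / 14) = 18380 / 91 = 201.98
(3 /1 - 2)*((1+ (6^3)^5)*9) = 4231664861193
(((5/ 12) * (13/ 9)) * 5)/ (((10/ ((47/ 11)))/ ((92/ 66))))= 70265/ 39204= 1.79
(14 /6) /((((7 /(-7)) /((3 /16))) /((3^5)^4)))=-24407490807 /16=-1525468175.44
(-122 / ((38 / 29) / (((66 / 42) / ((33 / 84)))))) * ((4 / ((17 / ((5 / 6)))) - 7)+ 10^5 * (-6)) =216528055372 / 969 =223455165.50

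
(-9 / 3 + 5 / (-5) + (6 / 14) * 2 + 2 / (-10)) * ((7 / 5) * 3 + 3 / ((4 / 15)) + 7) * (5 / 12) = -17511 / 560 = -31.27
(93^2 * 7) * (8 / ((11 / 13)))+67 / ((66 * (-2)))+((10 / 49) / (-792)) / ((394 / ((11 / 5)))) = 4376144903035 / 7645176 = 572406.04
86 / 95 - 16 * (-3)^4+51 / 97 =-11929453 / 9215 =-1294.57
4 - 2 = 2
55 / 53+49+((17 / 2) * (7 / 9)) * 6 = 14263 / 159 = 89.70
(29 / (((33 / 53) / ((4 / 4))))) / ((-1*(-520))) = 1537 / 17160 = 0.09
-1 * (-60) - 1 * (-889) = 949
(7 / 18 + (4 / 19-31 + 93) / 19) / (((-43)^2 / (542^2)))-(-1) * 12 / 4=3514254449 / 6007401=584.99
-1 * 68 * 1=-68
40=40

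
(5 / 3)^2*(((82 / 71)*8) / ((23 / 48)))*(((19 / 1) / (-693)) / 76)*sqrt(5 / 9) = -65600*sqrt(5) / 10185021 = -0.01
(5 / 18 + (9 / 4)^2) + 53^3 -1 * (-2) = 21439345 / 144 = 148884.34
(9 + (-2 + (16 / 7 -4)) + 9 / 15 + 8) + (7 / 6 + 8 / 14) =3281 / 210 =15.62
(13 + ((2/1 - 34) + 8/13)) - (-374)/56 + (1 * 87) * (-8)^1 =-257605/364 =-707.71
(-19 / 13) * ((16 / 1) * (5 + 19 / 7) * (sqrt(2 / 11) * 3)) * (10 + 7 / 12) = -521208 * sqrt(22) / 1001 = -2442.24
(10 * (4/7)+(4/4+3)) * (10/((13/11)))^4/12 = 2488970000/599781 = 4149.80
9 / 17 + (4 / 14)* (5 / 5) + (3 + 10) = 1644 / 119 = 13.82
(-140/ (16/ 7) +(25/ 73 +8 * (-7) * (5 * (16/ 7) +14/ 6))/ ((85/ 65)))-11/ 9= -29108365/ 44676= -651.54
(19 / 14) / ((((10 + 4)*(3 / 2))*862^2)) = 19 / 218454936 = 0.00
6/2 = 3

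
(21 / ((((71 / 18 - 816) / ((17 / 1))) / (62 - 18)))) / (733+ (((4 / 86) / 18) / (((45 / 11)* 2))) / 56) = -551486517120 / 20897951956067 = -0.03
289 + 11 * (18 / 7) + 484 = 5609 / 7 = 801.29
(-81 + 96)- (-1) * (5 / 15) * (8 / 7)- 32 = -349 / 21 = -16.62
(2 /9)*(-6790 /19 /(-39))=13580 /6669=2.04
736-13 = 723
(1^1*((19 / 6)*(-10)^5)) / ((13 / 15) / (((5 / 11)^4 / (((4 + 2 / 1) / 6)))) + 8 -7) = -742187500 / 49927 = -14865.45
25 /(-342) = -25 /342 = -0.07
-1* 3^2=-9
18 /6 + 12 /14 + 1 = 34 /7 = 4.86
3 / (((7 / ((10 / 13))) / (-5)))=-150 / 91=-1.65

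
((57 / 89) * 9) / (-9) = -57 / 89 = -0.64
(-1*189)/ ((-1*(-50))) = -189/ 50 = -3.78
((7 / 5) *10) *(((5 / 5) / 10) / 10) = 7 / 50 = 0.14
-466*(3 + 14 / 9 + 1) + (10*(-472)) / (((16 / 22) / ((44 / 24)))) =-130385 / 9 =-14487.22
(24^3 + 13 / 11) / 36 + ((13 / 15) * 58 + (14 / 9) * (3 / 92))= 19780309 / 45540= 434.35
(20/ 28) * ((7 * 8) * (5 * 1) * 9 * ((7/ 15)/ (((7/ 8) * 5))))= 192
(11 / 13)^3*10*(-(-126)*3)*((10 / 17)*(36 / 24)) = 75467700 / 37349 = 2020.61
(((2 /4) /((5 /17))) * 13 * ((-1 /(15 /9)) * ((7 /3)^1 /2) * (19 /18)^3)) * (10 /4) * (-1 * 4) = 10610873 /58320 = 181.94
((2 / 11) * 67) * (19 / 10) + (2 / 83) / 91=9615079 / 415415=23.15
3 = 3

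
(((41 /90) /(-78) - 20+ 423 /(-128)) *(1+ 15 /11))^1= -5236477 /95040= -55.10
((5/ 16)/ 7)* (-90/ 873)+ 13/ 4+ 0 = 17629/ 5432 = 3.25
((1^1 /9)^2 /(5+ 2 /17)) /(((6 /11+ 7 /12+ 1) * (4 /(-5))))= -935 /660069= -0.00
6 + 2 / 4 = 13 / 2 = 6.50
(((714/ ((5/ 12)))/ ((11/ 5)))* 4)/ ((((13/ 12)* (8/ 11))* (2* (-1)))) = -25704/ 13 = -1977.23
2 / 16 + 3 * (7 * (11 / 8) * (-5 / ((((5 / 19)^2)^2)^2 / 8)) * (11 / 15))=-115080622775191 / 3125000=-36825799.29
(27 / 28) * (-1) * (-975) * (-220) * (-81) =117277875 / 7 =16753982.14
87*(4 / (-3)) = -116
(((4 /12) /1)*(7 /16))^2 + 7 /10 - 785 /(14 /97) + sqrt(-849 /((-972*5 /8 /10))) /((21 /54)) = -438537037 /80640 + 4*sqrt(283) /7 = -5428.59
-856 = -856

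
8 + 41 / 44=8.93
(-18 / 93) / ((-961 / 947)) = 0.19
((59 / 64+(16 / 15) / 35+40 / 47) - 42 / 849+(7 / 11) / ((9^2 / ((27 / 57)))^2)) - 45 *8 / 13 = -16157448030126721 / 622917560865600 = -25.94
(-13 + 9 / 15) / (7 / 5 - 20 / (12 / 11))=93 / 127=0.73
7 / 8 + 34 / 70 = 381 / 280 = 1.36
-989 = -989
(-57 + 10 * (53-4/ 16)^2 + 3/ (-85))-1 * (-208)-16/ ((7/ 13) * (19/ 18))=2527656853/ 90440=27948.44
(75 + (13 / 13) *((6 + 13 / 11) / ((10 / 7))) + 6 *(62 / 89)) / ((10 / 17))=14014579 / 97900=143.15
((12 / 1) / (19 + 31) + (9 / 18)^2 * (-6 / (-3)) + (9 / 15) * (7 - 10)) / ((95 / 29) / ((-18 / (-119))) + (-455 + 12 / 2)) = 13833 / 5576825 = 0.00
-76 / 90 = -38 / 45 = -0.84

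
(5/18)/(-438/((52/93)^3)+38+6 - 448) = -175760/1841012991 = -0.00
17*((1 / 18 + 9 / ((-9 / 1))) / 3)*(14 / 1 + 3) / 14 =-4913 / 756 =-6.50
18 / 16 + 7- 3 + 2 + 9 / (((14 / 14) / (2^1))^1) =201 / 8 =25.12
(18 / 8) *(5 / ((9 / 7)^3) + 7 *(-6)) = -28903 / 324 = -89.21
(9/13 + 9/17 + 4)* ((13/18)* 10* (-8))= -46160/153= -301.70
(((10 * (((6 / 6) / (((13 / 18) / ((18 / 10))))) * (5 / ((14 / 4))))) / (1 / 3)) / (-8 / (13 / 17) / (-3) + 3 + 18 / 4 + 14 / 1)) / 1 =58320 / 13643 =4.27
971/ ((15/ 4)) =3884/ 15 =258.93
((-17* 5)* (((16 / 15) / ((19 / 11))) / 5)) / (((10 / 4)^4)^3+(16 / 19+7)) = -12255232 / 69589232685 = -0.00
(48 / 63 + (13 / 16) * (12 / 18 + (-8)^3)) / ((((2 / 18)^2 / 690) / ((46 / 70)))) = -2985246981 / 196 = -15230851.94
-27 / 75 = -9 / 25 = -0.36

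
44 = 44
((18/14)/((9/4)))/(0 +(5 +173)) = 2/623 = 0.00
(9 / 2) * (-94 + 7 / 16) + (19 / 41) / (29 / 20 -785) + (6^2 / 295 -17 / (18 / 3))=-7710392698379 / 18195911520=-423.74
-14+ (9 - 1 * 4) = -9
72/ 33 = 24/ 11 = 2.18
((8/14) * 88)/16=22/7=3.14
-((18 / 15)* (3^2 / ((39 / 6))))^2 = -11664 / 4225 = -2.76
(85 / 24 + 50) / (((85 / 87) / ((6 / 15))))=7453 / 340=21.92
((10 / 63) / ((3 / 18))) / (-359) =-20 / 7539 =-0.00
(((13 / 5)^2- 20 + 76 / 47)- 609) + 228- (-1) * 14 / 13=-391.55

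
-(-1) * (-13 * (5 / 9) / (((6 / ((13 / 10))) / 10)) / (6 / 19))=-16055 / 324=-49.55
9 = 9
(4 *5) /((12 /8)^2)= 80 /9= 8.89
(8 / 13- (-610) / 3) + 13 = 8461 / 39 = 216.95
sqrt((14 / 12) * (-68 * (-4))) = 2 * sqrt(714) / 3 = 17.81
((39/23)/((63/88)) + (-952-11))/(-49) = 463985/23667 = 19.60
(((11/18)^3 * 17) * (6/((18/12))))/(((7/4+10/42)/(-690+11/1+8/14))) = -71637082/13527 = -5295.86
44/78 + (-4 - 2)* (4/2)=-446/39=-11.44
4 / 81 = 0.05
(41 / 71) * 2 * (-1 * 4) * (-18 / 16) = 369 / 71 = 5.20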